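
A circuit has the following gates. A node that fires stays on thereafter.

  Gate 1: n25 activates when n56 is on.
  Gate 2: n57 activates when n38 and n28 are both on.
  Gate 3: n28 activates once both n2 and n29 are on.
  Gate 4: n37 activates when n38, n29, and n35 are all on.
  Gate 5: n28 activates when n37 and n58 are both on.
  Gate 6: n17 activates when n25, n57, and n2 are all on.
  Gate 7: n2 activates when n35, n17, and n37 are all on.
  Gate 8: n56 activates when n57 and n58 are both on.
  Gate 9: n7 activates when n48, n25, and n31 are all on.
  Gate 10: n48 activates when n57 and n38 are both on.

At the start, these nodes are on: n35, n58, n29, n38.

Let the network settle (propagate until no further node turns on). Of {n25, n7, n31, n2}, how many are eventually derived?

Gate 4: n38, n29, and n35 on → n37 on.
Gate 5: n37 and n58 on → n28 on.
n38 and n28 are on, so n57 activates (Gate 2).
Gate 8: n57 and n58 on → n56 on.
n56 is on, so n25 activates (Gate 1).
n25: reached.
n7 would need n48, n25, and n31 (Gate 9), but n31 never turns on.
No rule produces n31, and it is not given.
n2 would need n35, n17, and n37 (Gate 7), but n17 never turns on.
Reached: n25 — 1 of the 4.

1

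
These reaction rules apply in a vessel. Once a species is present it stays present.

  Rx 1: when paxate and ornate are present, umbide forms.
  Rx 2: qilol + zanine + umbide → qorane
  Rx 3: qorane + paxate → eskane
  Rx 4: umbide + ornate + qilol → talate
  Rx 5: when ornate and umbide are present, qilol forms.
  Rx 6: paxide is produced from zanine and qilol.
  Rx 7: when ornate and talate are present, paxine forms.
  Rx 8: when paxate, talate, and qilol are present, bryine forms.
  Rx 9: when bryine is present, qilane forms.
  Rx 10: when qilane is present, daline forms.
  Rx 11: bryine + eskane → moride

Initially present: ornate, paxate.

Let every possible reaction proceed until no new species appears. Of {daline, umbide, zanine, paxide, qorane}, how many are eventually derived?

2

paxate and ornate present → umbide forms (Rx 1).
ornate and umbide present → qilol forms (Rx 5).
umbide, ornate, and qilol present → talate forms (Rx 4).
paxate, talate, and qilol present → bryine forms (Rx 8).
bryine present → qilane forms (Rx 9).
qilane present → daline forms (Rx 10).
daline: reached.
umbide: reached.
No rule produces zanine, and it is not given.
paxide would need zanine and qilol (Rx 6), but zanine never forms.
qorane would need qilol, zanine, and umbide (Rx 2), but zanine never forms.
Reached: daline and umbide — 2 of the 5.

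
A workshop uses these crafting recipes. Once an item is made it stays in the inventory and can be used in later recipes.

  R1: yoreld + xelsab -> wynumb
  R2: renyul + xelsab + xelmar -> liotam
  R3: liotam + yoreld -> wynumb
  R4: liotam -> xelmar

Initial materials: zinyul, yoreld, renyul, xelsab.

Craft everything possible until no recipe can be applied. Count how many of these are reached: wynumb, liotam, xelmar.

Using R1, yoreld and xelsab make wynumb.
wynumb: reached.
liotam would need renyul, xelsab, and xelmar (R2), but xelmar is never obtained.
xelmar would need liotam (R4), but liotam is never obtained.
Reached: wynumb — 1 of the 3.

1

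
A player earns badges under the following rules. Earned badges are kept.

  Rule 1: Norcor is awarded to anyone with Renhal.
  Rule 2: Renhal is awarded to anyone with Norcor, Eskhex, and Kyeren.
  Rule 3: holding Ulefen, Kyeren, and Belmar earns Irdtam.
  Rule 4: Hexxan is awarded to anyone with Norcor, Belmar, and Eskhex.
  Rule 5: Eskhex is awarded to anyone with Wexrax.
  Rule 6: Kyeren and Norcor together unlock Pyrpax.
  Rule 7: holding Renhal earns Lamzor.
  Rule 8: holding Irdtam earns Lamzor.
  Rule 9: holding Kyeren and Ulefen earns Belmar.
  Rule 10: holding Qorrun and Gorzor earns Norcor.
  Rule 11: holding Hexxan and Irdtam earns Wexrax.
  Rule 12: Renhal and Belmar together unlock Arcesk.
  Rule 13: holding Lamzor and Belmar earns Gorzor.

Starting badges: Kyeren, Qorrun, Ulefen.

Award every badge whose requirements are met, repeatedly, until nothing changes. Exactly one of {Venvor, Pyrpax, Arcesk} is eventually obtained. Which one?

Pyrpax

With Kyeren and Ulefen, Belmar is earned (Rule 9).
With Ulefen, Kyeren, and Belmar, Irdtam is earned (Rule 3).
With Irdtam, Lamzor is earned (Rule 8).
With Lamzor and Belmar, Gorzor is earned (Rule 13).
With Qorrun and Gorzor, Norcor is earned (Rule 10).
With Kyeren and Norcor, Pyrpax is earned (Rule 6).
No rule produces Venvor, and it is not given. Arcesk would need Renhal and Belmar (Rule 12), but Renhal is never earned.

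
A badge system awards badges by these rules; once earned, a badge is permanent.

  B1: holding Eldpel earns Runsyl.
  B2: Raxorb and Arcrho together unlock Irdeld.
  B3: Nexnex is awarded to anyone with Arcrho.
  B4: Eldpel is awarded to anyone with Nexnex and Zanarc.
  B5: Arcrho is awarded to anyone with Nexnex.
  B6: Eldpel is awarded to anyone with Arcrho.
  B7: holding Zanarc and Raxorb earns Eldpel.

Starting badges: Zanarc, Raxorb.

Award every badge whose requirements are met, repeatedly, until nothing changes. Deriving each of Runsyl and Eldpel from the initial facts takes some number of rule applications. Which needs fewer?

Eldpel

Eldpel: With Zanarc and Raxorb, Eldpel is earned (B7). [1 rule application]
Runsyl: With Zanarc and Raxorb, Eldpel is earned (B7). With Eldpel, Runsyl is earned (B1). [2 rule applications]
Eldpel needs fewer.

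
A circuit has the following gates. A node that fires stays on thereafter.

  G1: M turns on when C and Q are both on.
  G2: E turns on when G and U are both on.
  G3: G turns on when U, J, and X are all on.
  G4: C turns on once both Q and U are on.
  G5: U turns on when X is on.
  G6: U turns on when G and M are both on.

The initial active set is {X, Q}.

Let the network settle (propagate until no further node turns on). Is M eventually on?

G5: X on → U on.
Q and U are on, so C turns on (G4).
C and Q are on, so M turns on (G1).

Yes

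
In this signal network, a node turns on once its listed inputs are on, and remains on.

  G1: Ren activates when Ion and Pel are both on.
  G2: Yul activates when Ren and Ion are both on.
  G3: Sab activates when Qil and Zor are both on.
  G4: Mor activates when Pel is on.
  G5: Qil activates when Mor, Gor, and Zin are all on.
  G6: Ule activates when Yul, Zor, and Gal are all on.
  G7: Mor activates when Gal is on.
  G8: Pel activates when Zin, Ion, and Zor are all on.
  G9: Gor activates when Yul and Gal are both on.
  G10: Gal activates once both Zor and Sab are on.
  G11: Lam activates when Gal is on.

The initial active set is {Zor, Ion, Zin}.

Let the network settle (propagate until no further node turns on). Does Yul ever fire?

Yes

Zin, Ion, and Zor are on, so Pel activates (G8).
G1: Ion and Pel on → Ren on.
Ren and Ion are on, so Yul activates (G2).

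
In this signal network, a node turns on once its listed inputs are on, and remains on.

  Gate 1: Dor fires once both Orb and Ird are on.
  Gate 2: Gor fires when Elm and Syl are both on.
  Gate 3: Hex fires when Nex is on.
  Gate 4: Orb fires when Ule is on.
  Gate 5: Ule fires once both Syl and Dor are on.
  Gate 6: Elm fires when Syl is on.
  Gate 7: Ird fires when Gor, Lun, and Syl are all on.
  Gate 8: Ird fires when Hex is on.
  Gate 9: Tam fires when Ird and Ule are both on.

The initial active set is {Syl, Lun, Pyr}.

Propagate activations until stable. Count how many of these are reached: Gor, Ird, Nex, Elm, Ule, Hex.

Gate 6: Syl on → Elm on.
Elm and Syl are on, so Gor fires (Gate 2).
Gate 7: Gor, Lun, and Syl on → Ird on.
Gor: reached.
Ird: reached.
No rule produces Nex, and it is not given.
Elm: reached.
Ule would need Syl and Dor (Gate 5), but Dor never turns on.
Hex would need Nex (Gate 3), but Nex never turns on.
Reached: Gor, Ird, and Elm — 3 of the 6.

3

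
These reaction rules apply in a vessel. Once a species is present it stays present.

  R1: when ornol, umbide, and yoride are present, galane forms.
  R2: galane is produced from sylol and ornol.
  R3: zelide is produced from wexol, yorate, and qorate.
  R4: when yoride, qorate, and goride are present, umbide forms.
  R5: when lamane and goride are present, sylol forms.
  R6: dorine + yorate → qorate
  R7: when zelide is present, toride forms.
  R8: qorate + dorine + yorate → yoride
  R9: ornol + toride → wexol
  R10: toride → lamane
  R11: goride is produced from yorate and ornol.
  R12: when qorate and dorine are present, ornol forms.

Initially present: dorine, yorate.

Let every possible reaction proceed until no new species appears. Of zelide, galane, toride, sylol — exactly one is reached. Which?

dorine and yorate present → qorate forms (R6).
qorate, dorine, and yorate present → yoride forms (R8).
qorate and dorine present → ornol forms (R12).
yorate and ornol present → goride forms (R11).
yoride, qorate, and goride present → umbide forms (R4).
ornol, umbide, and yoride present → galane forms (R1).
toride would need zelide (R7), but zelide never forms. sylol would need lamane and goride (R5), but lamane never forms. zelide would need wexol, yorate, and qorate (R3), but wexol never forms.

galane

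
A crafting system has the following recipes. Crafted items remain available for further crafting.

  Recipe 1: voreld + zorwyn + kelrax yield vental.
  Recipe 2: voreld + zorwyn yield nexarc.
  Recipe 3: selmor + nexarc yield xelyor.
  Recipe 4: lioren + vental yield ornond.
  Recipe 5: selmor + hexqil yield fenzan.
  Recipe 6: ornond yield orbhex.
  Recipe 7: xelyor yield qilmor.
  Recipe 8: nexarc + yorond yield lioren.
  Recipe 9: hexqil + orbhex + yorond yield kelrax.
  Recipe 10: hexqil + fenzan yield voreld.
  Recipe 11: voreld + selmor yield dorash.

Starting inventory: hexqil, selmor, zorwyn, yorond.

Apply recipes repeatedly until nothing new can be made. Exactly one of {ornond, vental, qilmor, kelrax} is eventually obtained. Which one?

qilmor

selmor + hexqil → fenzan (Recipe 5).
Using Recipe 10, hexqil and fenzan make voreld.
Using Recipe 2, voreld and zorwyn make nexarc.
selmor + nexarc → xelyor (Recipe 3).
Using Recipe 7, xelyor makes qilmor.
vental would need voreld, zorwyn, and kelrax (Recipe 1), but kelrax is never obtained. ornond would need lioren and vental (Recipe 4), but vental is never obtained. kelrax would need hexqil, orbhex, and yorond (Recipe 9), but orbhex is never obtained.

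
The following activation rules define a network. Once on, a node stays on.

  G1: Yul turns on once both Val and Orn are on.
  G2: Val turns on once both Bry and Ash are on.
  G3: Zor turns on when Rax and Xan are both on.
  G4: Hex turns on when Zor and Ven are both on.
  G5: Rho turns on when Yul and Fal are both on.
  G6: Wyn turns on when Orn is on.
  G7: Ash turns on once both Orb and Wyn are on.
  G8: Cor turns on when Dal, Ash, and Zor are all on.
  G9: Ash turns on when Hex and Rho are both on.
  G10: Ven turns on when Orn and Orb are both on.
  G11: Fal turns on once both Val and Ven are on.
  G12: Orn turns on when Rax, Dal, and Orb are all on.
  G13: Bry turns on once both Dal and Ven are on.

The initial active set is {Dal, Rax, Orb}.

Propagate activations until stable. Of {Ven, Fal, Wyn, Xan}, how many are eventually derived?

3

G12: Rax, Dal, and Orb on → Orn on.
G10: Orn and Orb on → Ven on.
G6: Orn on → Wyn on.
Orb and Wyn are on, so Ash turns on (G7).
G13: Dal and Ven on → Bry on.
G2: Bry and Ash on → Val on.
Val and Ven are on, so Fal turns on (G11).
Ven: reached.
Fal: reached.
Wyn: reached.
No rule produces Xan, and it is not given.
Reached: Ven, Fal, and Wyn — 3 of the 4.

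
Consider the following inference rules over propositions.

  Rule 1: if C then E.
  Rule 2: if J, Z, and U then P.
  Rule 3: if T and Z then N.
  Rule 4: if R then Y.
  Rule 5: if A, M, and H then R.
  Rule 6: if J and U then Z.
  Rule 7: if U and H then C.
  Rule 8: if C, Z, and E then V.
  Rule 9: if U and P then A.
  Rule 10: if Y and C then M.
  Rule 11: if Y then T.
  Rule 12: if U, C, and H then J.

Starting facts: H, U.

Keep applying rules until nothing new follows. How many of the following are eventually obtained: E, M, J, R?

2

U and H hold, so C follows (Rule 7).
From U, C, and H, Rule 12 gives J.
C holds, so E follows (Rule 1).
E: reached.
M would need Y and C (Rule 10), but Y is never established.
J: reached.
R would need A, M, and H (Rule 5), but M is never established.
Reached: E and J — 2 of the 4.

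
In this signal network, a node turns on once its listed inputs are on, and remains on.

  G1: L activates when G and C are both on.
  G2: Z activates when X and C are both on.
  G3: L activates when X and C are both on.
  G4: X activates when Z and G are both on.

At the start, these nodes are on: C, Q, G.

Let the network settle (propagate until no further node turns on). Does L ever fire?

Yes

G and C are on, so L activates (G1).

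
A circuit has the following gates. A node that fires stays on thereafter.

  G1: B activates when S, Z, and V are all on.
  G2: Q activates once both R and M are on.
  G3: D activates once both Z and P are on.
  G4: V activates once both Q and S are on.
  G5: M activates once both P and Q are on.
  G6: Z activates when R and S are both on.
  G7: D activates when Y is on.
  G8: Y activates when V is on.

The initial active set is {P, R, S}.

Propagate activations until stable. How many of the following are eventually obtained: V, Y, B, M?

0

V would need Q and S (G4), but Q never turns on.
Y would need V (G8), but V never turns on.
B would need S, Z, and V (G1), but V never turns on.
M would need P and Q (G5), but Q never turns on.
None of the 4 are reached.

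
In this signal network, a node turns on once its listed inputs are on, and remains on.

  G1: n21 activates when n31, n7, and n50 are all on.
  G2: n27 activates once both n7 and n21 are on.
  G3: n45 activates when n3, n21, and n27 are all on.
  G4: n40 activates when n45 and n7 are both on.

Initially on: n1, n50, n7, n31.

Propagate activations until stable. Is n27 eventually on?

n31, n7, and n50 are on, so n21 activates (G1).
G2: n7 and n21 on → n27 on.

Yes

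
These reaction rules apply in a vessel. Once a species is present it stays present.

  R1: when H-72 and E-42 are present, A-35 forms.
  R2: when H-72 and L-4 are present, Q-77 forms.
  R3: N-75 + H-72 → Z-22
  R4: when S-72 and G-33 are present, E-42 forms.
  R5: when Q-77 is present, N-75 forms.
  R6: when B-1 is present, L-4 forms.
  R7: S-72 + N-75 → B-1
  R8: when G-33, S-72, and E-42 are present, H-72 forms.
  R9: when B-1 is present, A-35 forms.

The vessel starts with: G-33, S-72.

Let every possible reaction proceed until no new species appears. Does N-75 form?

No

N-75 would need Q-77 (R5), but Q-77 never forms.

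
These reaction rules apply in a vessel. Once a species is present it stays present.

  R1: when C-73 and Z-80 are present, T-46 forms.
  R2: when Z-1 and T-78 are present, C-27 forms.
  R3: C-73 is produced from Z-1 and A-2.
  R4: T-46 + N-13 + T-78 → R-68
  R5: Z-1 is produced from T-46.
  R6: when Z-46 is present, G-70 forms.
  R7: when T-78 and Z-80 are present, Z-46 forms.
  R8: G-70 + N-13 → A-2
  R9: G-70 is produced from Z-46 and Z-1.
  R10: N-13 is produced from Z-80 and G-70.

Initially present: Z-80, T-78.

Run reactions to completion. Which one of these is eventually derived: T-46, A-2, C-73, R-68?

A-2

T-78 and Z-80 present → Z-46 forms (R7).
Z-46 present → G-70 forms (R6).
Z-80 and G-70 present → N-13 forms (R10).
G-70 and N-13 present → A-2 forms (R8).
R-68 would need T-46, N-13, and T-78 (R4), but T-46 never forms. C-73 would need Z-1 and A-2 (R3), but Z-1 never forms. T-46 would need C-73 and Z-80 (R1), but C-73 never forms.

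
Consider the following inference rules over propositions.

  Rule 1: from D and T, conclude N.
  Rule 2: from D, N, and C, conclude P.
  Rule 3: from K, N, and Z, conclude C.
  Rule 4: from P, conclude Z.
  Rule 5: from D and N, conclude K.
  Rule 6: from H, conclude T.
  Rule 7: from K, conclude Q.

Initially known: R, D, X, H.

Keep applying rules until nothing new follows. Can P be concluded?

P would need D, N, and C (Rule 2), but C is never established.

No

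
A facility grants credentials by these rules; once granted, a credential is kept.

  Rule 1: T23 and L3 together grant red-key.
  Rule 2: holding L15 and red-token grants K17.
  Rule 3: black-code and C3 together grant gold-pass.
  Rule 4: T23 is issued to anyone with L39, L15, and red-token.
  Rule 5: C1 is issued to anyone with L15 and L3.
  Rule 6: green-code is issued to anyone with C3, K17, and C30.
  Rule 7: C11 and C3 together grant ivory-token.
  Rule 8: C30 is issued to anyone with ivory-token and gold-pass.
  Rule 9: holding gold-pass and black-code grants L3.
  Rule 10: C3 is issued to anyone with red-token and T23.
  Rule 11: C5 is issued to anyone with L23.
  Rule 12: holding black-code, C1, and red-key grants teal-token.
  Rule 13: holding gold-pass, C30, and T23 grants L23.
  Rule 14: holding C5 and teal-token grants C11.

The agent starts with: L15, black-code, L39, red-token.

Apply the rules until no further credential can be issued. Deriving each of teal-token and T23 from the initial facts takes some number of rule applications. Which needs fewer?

T23

T23: Holding L39, L15, and red-token grants T23 (Rule 4). [1 rule application]
teal-token: Holding L39, L15, and red-token grants T23 (Rule 4). Holding red-token and T23 grants C3 (Rule 10). Holding black-code and C3 grants gold-pass (Rule 3). Holding gold-pass and black-code grants L3 (Rule 9). Holding L15 and L3 grants C1 (Rule 5). Holding T23 and L3 grants red-key (Rule 1). Holding black-code, C1, and red-key grants teal-token (Rule 12). [7 rule applications]
T23 needs fewer.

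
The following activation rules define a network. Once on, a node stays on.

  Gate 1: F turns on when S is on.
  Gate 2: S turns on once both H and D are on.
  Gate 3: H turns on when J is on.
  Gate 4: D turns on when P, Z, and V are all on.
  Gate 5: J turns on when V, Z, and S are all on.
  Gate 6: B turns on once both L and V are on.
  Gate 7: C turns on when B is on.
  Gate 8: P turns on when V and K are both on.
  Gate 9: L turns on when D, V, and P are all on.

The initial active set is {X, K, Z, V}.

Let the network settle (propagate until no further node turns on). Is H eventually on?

No

H would need J (Gate 3), but J never turns on.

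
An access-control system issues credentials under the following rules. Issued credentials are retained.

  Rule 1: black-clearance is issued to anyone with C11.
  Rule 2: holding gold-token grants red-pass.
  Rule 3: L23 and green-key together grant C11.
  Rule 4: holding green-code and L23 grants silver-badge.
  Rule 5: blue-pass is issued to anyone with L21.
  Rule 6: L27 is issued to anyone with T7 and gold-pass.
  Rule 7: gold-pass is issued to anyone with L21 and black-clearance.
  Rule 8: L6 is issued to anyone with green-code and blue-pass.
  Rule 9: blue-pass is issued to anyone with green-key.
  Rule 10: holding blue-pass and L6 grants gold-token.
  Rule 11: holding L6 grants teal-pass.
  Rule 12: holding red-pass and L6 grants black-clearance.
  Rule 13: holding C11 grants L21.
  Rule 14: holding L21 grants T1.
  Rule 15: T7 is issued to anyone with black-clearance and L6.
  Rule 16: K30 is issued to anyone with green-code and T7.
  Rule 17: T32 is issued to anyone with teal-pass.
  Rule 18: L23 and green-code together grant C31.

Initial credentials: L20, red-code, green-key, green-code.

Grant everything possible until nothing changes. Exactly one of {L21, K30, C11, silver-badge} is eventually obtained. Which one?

K30

Holding green-key grants blue-pass (Rule 9).
Holding green-code and blue-pass grants L6 (Rule 8).
Holding blue-pass and L6 grants gold-token (Rule 10).
Holding gold-token grants red-pass (Rule 2).
Holding red-pass and L6 grants black-clearance (Rule 12).
Holding black-clearance and L6 grants T7 (Rule 15).
Holding green-code and T7 grants K30 (Rule 16).
silver-badge would need green-code and L23 (Rule 4), but L23 is never granted. L21 would need C11 (Rule 13), but C11 is never granted. C11 would need L23 and green-key (Rule 3), but L23 is never granted.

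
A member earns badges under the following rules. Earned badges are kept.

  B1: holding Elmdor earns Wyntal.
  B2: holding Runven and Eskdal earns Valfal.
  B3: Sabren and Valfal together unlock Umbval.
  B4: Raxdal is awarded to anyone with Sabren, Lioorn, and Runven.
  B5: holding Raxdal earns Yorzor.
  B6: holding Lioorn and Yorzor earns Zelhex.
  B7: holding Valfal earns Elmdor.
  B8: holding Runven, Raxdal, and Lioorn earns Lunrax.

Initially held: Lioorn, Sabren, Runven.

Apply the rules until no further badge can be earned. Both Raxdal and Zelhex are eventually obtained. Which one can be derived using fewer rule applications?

Raxdal

Raxdal: With Sabren, Lioorn, and Runven, Raxdal is earned (B4). [1 rule application]
Zelhex: With Sabren, Lioorn, and Runven, Raxdal is earned (B4). With Raxdal, Yorzor is earned (B5). With Lioorn and Yorzor, Zelhex is earned (B6). [3 rule applications]
Raxdal needs fewer.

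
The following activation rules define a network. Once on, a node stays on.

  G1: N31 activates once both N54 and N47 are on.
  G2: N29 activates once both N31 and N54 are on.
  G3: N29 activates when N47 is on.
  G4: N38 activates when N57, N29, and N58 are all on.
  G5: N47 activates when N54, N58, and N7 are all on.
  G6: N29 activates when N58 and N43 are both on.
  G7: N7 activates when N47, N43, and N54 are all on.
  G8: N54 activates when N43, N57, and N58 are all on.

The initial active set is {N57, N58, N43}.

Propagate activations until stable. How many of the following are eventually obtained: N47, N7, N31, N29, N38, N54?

3

G8: N43, N57, and N58 on → N54 on.
N58 and N43 are on, so N29 activates (G6).
G4: N57, N29, and N58 on → N38 on.
N47 would need N54, N58, and N7 (G5), but N7 never turns on.
N7 would need N47, N43, and N54 (G7), but N47 never turns on.
N31 would need N54 and N47 (G1), but N47 never turns on.
N29: reached.
N38: reached.
N54: reached.
Reached: N29, N38, and N54 — 3 of the 6.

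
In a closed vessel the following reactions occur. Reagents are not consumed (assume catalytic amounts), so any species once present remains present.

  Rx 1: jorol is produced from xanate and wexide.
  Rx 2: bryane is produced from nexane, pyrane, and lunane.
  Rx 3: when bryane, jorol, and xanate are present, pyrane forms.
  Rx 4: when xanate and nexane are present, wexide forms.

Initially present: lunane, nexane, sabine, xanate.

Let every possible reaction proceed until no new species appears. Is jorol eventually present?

xanate and nexane present → wexide forms (Rx 4).
xanate and wexide present → jorol forms (Rx 1).

Yes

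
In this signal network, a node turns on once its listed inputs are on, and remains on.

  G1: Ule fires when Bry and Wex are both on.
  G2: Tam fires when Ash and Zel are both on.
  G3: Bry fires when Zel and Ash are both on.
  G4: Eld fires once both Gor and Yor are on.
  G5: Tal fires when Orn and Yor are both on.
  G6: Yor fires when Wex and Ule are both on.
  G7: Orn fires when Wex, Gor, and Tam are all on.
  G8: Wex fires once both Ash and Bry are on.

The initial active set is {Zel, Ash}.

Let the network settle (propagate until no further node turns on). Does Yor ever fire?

Zel and Ash are on, so Bry fires (G3).
Ash and Bry are on, so Wex fires (G8).
G1: Bry and Wex on → Ule on.
Wex and Ule are on, so Yor fires (G6).

Yes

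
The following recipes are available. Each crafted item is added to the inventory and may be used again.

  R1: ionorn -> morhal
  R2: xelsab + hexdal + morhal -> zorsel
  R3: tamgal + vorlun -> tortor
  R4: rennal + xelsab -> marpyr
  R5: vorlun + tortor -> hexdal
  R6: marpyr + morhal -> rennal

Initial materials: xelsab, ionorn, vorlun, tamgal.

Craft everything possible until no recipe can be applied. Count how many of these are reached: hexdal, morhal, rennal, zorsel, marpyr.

Using R1, ionorn makes morhal.
tamgal + vorlun -> tortor (R3).
vorlun + tortor -> hexdal (R5).
xelsab + hexdal + morhal -> zorsel (R2).
hexdal: reached.
morhal: reached.
rennal would need marpyr and morhal (R6), but marpyr is never obtained.
zorsel: reached.
marpyr would need rennal and xelsab (R4), but rennal is never obtained.
Reached: hexdal, morhal, and zorsel — 3 of the 5.

3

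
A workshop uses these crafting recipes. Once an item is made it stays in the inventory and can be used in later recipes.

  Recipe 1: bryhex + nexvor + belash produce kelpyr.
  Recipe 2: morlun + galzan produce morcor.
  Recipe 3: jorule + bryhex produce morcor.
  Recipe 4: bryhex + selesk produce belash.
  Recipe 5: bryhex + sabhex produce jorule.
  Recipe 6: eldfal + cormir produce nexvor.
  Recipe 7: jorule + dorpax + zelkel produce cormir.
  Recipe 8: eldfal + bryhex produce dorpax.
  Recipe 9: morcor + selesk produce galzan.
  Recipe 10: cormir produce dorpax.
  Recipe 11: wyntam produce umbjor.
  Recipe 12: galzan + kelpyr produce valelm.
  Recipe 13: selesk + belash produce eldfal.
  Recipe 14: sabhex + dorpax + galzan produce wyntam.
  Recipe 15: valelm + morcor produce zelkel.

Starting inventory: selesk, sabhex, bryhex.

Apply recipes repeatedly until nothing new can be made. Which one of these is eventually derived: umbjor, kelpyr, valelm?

bryhex + selesk → belash (Recipe 4).
Using Recipe 5, bryhex and sabhex make jorule.
Using Recipe 13, selesk and belash make eldfal.
Using Recipe 3, jorule and bryhex make morcor.
Using Recipe 8, eldfal and bryhex make dorpax.
Using Recipe 9, morcor and selesk make galzan.
sabhex + dorpax + galzan → wyntam (Recipe 14).
Using Recipe 11, wyntam makes umbjor.
valelm would need galzan and kelpyr (Recipe 12), but kelpyr is never obtained. kelpyr would need bryhex, nexvor, and belash (Recipe 1), but nexvor is never obtained.

umbjor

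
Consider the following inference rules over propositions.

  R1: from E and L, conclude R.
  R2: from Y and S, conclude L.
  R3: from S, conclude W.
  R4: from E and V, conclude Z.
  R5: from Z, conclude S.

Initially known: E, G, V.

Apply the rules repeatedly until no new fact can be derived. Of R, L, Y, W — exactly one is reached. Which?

W

From E and V, R4 gives Z.
Z holds, so S follows (R5).
From S, R3 gives W.
L would need Y and S (R2), but Y is never established. R would need E and L (R1), but L is never established. No rule produces Y, and it is not given.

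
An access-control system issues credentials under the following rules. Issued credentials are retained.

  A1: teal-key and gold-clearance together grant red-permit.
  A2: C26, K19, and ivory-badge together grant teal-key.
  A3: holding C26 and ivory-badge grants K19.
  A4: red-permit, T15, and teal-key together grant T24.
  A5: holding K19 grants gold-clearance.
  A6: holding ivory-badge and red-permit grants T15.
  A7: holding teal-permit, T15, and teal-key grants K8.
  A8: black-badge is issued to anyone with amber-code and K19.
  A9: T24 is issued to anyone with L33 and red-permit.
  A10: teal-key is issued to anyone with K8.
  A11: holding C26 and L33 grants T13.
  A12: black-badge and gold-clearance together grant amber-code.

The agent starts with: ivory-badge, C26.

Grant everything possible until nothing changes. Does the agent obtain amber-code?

No

amber-code would need black-badge and gold-clearance (A12), but black-badge is never granted.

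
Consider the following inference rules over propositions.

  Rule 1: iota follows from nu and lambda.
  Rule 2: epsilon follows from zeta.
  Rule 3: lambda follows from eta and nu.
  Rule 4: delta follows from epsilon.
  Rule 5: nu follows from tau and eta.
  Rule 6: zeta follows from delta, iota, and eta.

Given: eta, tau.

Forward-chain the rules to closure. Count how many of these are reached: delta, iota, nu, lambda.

tau and eta hold, so nu follows (Rule 5).
eta and nu hold, so lambda follows (Rule 3).
nu and lambda hold, so iota follows (Rule 1).
delta would need epsilon (Rule 4), but epsilon is never established.
iota: reached.
nu: reached.
lambda: reached.
Reached: iota, nu, and lambda — 3 of the 4.

3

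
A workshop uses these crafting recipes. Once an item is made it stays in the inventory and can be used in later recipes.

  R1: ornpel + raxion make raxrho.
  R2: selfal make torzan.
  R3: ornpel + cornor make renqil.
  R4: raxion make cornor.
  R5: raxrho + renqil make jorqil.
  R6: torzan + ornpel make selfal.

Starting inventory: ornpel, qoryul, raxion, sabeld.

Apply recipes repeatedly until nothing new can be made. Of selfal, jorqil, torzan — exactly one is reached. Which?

jorqil

raxion → cornor (R4).
Using R1, ornpel and raxion make raxrho.
Using R3, ornpel and cornor make renqil.
raxrho + renqil → jorqil (R5).
selfal would need torzan and ornpel (R6), but torzan is never obtained. torzan would need selfal (R2), but selfal is never obtained.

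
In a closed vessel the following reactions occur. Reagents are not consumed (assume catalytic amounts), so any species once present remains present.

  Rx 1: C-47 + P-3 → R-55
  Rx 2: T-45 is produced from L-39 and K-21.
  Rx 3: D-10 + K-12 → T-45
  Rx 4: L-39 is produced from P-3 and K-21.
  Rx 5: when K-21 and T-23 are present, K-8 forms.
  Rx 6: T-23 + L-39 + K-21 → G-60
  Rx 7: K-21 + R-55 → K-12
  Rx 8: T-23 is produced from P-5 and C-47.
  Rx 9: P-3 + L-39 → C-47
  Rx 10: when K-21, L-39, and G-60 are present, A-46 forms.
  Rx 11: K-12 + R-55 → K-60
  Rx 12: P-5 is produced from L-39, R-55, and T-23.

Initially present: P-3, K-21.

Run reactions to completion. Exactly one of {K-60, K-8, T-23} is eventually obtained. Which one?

K-60

P-3 and K-21 present → L-39 forms (Rx 4).
P-3 and L-39 present → C-47 forms (Rx 9).
C-47 and P-3 present → R-55 forms (Rx 1).
K-21 and R-55 present → K-12 forms (Rx 7).
K-12 and R-55 present → K-60 forms (Rx 11).
T-23 would need P-5 and C-47 (Rx 8), but P-5 never forms. K-8 would need K-21 and T-23 (Rx 5), but T-23 never forms.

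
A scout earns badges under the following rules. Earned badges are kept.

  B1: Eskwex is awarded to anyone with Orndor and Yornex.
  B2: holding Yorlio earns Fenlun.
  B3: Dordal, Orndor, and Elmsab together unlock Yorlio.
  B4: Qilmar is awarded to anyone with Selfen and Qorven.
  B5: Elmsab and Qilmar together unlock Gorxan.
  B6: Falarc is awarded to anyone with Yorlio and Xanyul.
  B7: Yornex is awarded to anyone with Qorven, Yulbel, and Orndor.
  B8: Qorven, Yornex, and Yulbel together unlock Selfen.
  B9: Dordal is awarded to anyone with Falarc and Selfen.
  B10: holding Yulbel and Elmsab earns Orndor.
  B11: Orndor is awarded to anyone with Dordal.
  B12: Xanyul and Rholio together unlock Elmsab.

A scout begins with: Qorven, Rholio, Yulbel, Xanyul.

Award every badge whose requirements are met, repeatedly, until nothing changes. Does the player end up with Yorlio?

Yorlio would need Dordal, Orndor, and Elmsab (B3), but Dordal is never earned.

No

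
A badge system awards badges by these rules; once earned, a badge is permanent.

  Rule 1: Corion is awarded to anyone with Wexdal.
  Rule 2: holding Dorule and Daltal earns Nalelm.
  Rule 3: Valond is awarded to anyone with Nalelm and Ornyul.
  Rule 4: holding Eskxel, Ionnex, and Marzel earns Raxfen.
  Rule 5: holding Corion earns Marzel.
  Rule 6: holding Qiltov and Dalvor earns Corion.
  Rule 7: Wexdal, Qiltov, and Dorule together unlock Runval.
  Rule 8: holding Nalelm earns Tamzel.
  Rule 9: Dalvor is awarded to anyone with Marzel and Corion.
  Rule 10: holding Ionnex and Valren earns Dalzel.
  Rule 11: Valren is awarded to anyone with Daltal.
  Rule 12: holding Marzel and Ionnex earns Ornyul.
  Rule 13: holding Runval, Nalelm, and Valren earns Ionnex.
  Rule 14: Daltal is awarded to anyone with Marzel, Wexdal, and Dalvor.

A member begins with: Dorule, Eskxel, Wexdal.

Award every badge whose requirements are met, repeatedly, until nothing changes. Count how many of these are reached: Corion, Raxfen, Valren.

2

With Wexdal, Corion is earned (Rule 1).
With Corion, Marzel is earned (Rule 5).
With Marzel and Corion, Dalvor is earned (Rule 9).
With Marzel, Wexdal, and Dalvor, Daltal is earned (Rule 14).
With Daltal, Valren is earned (Rule 11).
Corion: reached.
Raxfen would need Eskxel, Ionnex, and Marzel (Rule 4), but Ionnex is never earned.
Valren: reached.
Reached: Corion and Valren — 2 of the 3.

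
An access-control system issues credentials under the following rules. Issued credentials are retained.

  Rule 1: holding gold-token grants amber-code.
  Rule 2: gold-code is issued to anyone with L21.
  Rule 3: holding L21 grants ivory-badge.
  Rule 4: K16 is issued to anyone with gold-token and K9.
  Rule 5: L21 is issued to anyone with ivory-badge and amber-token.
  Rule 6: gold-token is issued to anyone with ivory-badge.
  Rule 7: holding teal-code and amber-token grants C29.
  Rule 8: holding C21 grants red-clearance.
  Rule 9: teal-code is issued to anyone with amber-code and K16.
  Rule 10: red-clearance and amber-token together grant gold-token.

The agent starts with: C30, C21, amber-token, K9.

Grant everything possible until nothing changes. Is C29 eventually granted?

Holding C21 grants red-clearance (Rule 8).
Holding red-clearance and amber-token grants gold-token (Rule 10).
Holding gold-token grants amber-code (Rule 1).
Holding gold-token and K9 grants K16 (Rule 4).
Holding amber-code and K16 grants teal-code (Rule 9).
Holding teal-code and amber-token grants C29 (Rule 7).

Yes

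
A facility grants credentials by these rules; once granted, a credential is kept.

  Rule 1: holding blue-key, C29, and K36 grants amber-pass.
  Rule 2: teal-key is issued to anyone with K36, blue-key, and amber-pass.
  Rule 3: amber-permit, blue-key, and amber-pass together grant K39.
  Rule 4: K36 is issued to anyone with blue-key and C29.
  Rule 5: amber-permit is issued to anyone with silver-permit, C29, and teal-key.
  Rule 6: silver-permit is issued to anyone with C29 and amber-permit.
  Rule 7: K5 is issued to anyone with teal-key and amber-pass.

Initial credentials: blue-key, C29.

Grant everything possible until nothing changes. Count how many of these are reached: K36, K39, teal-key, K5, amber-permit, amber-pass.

4

Holding blue-key and C29 grants K36 (Rule 4).
Holding blue-key, C29, and K36 grants amber-pass (Rule 1).
Holding K36, blue-key, and amber-pass grants teal-key (Rule 2).
Holding teal-key and amber-pass grants K5 (Rule 7).
K36: reached.
K39 would need amber-permit, blue-key, and amber-pass (Rule 3), but amber-permit is never granted.
teal-key: reached.
K5: reached.
amber-permit would need silver-permit, C29, and teal-key (Rule 5), but silver-permit is never granted.
amber-pass: reached.
Reached: K36, teal-key, K5, and amber-pass — 4 of the 6.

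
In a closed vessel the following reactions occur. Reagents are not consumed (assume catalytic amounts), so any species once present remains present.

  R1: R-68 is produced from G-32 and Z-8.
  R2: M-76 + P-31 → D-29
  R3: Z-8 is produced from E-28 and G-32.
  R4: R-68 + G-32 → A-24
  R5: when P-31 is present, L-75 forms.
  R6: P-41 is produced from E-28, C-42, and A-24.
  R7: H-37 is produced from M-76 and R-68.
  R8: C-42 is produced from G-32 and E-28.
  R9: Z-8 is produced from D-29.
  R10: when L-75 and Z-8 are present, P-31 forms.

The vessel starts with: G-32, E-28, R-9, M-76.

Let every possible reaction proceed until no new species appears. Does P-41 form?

G-32 and E-28 present → C-42 forms (R8).
E-28 and G-32 present → Z-8 forms (R3).
G-32 and Z-8 present → R-68 forms (R1).
R-68 and G-32 present → A-24 forms (R4).
E-28, C-42, and A-24 present → P-41 forms (R6).

Yes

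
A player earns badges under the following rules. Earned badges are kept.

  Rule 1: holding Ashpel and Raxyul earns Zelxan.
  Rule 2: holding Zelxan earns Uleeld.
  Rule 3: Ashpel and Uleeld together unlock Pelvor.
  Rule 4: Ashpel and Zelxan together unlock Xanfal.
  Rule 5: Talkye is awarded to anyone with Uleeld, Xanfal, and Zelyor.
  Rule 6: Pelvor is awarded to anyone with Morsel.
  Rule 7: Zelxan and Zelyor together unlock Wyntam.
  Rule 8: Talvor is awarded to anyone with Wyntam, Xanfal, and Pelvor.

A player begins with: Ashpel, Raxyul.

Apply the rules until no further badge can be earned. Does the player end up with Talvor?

Talvor would need Wyntam, Xanfal, and Pelvor (Rule 8), but Wyntam is never earned.

No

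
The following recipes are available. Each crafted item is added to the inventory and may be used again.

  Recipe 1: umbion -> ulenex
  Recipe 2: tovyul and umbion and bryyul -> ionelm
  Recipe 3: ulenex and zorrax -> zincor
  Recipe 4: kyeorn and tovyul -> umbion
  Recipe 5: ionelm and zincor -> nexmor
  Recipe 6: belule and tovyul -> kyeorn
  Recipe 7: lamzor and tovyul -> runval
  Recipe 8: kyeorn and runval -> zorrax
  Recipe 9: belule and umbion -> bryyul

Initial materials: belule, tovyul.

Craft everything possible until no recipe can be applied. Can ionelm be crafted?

Using Recipe 6, belule and tovyul make kyeorn.
kyeorn and tovyul -> umbion (Recipe 4).
belule and umbion -> bryyul (Recipe 9).
Using Recipe 2, tovyul, umbion, and bryyul make ionelm.

Yes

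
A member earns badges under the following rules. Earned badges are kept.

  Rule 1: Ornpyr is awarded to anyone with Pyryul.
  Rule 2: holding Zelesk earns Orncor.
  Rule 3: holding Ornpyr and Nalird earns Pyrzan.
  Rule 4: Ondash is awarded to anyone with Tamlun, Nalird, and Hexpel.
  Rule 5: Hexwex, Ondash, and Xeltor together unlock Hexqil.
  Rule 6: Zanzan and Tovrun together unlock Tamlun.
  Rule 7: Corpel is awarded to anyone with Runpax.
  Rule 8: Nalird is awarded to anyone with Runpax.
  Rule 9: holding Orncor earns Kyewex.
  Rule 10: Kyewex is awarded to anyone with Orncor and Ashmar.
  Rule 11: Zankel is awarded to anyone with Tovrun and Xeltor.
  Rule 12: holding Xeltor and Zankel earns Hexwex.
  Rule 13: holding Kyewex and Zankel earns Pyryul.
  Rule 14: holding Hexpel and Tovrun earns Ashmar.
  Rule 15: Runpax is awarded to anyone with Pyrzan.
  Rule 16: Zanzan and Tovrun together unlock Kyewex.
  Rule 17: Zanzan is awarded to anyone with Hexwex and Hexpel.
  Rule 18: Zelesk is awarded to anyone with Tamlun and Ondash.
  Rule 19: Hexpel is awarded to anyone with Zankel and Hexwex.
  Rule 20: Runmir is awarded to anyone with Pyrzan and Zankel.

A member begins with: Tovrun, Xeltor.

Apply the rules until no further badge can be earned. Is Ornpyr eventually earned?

Yes

With Tovrun and Xeltor, Zankel is earned (Rule 11).
With Xeltor and Zankel, Hexwex is earned (Rule 12).
With Zankel and Hexwex, Hexpel is earned (Rule 19).
With Hexwex and Hexpel, Zanzan is earned (Rule 17).
With Zanzan and Tovrun, Kyewex is earned (Rule 16).
With Kyewex and Zankel, Pyryul is earned (Rule 13).
With Pyryul, Ornpyr is earned (Rule 1).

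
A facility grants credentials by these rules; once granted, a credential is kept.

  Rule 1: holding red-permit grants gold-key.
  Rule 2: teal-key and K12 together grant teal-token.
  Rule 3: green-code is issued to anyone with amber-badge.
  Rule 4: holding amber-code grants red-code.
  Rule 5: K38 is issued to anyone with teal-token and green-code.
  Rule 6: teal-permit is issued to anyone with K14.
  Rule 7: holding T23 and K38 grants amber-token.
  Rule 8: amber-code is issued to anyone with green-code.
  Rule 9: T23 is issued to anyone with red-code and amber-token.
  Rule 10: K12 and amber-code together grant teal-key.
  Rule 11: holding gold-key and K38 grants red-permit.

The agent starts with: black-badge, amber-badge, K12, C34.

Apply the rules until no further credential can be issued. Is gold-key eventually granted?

No

gold-key would need red-permit (Rule 1), but red-permit is never granted.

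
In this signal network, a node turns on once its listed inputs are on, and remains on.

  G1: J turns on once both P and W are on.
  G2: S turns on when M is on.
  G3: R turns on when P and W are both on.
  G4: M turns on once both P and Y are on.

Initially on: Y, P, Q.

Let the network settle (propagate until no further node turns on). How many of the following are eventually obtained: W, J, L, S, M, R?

P and Y are on, so M turns on (G4).
M is on, so S turns on (G2).
No rule produces W, and it is not given.
J would need P and W (G1), but W never turns on.
No rule produces L, and it is not given.
S: reached.
M: reached.
R would need P and W (G3), but W never turns on.
Reached: S and M — 2 of the 6.

2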